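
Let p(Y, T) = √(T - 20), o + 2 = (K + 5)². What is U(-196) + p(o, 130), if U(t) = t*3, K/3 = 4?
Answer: -588 + √110 ≈ -577.51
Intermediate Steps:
K = 12 (K = 3*4 = 12)
o = 287 (o = -2 + (12 + 5)² = -2 + 17² = -2 + 289 = 287)
p(Y, T) = √(-20 + T)
U(t) = 3*t
U(-196) + p(o, 130) = 3*(-196) + √(-20 + 130) = -588 + √110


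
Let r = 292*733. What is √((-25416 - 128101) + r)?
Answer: √60519 ≈ 246.01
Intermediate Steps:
r = 214036
√((-25416 - 128101) + r) = √((-25416 - 128101) + 214036) = √(-153517 + 214036) = √60519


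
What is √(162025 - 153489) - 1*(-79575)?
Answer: 79575 + 2*√2134 ≈ 79667.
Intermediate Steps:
√(162025 - 153489) - 1*(-79575) = √8536 + 79575 = 2*√2134 + 79575 = 79575 + 2*√2134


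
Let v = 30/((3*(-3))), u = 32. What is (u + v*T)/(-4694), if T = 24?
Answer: 24/2347 ≈ 0.010226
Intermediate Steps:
v = -10/3 (v = 30/(-9) = 30*(-1/9) = -10/3 ≈ -3.3333)
(u + v*T)/(-4694) = (32 - 10/3*24)/(-4694) = (32 - 80)*(-1/4694) = -48*(-1/4694) = 24/2347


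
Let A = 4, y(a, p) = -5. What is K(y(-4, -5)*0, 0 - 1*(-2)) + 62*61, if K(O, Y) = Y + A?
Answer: 3788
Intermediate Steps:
K(O, Y) = 4 + Y (K(O, Y) = Y + 4 = 4 + Y)
K(y(-4, -5)*0, 0 - 1*(-2)) + 62*61 = (4 + (0 - 1*(-2))) + 62*61 = (4 + (0 + 2)) + 3782 = (4 + 2) + 3782 = 6 + 3782 = 3788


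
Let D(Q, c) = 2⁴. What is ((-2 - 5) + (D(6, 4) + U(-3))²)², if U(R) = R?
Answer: 26244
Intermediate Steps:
D(Q, c) = 16
((-2 - 5) + (D(6, 4) + U(-3))²)² = ((-2 - 5) + (16 - 3)²)² = (-7 + 13²)² = (-7 + 169)² = 162² = 26244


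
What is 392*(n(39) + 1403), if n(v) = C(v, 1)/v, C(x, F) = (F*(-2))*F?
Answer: 21448280/39 ≈ 5.4996e+5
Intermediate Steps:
C(x, F) = -2*F² (C(x, F) = (-2*F)*F = -2*F²)
n(v) = -2/v (n(v) = (-2*1²)/v = (-2*1)/v = -2/v)
392*(n(39) + 1403) = 392*(-2/39 + 1403) = 392*(54715/39) = 21448280/39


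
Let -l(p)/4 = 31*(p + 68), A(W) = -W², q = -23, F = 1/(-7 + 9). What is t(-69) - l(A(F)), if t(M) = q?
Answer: 8378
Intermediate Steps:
F = ½ (F = 1/2 = ½ ≈ 0.50000)
t(M) = -23
l(p) = -8432 - 124*p (l(p) = -124*(p + 68) = -124*(68 + p) = -4*(2108 + 31*p) = -8432 - 124*p)
t(-69) - l(A(F)) = -23 - (-8432 - (-124)*(½)²) = -23 - (-8432 - (-124)/4) = -23 - (-8432 - 124*(-¼)) = -23 - (-8432 + 31) = -23 - 1*(-8401) = -23 + 8401 = 8378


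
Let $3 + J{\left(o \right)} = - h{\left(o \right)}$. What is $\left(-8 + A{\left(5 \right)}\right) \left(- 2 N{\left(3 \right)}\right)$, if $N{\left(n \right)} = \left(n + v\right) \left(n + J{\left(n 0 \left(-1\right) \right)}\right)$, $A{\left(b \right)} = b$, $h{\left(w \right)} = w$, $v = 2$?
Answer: $0$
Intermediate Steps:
$J{\left(o \right)} = -3 - o$
$N{\left(n \right)} = \left(-3 + n\right) \left(2 + n\right)$ ($N{\left(n \right)} = \left(n + 2\right) \left(n - \left(3 + n 0 \left(-1\right)\right)\right) = \left(2 + n\right) \left(n - \left(3 + 0 \left(-1\right)\right)\right) = \left(2 + n\right) \left(n - 3\right) = \left(2 + n\right) \left(-3 + n\right) = \left(-3 + n\right) \left(2 + n\right)$)
$\left(-8 + A{\left(5 \right)}\right) \left(- 2 N{\left(3 \right)}\right) = \left(-8 + 5\right) \left(- 2 \left(-6 + 3^{2} - 3\right)\right) = - 3 \left(- 2 \left(-6 + 9 - 3\right)\right) = - 3 \left(\left(-2\right) 0\right) = \left(-3\right) 0 = 0$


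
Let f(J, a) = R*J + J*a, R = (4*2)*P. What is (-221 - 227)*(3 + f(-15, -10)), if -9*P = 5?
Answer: -295232/3 ≈ -98411.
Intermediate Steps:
P = -5/9 (P = -⅑*5 = -5/9 ≈ -0.55556)
R = -40/9 (R = (4*2)*(-5/9) = 8*(-5/9) = -40/9 ≈ -4.4444)
f(J, a) = -40*J/9 + J*a
(-221 - 227)*(3 + f(-15, -10)) = (-221 - 227)*(3 + (⅑)*(-15)*(-40 + 9*(-10))) = -448*(3 + (⅑)*(-15)*(-40 - 90)) = -448*(3 + (⅑)*(-15)*(-130)) = -448*(3 + 650/3) = -448*659/3 = -295232/3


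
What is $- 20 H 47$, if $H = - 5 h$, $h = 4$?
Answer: $18800$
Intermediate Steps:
$H = -20$ ($H = \left(-5\right) 4 = -20$)
$- 20 H 47 = \left(-20\right) \left(-20\right) 47 = 400 \cdot 47 = 18800$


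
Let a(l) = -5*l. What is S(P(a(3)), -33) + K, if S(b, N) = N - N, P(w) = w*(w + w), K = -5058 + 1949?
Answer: -3109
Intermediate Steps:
K = -3109
P(w) = 2*w**2 (P(w) = w*(2*w) = 2*w**2)
S(b, N) = 0
S(P(a(3)), -33) + K = 0 - 3109 = -3109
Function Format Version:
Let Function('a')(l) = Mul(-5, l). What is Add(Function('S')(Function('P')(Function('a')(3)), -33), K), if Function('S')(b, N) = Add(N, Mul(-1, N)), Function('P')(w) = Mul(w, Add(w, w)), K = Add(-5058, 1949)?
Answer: -3109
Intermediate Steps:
K = -3109
Function('P')(w) = Mul(2, Pow(w, 2)) (Function('P')(w) = Mul(w, Mul(2, w)) = Mul(2, Pow(w, 2)))
Function('S')(b, N) = 0
Add(Function('S')(Function('P')(Function('a')(3)), -33), K) = Add(0, -3109) = -3109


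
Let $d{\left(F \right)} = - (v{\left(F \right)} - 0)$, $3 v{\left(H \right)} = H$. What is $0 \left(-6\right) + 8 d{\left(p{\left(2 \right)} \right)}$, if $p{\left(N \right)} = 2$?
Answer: $- \frac{16}{3} \approx -5.3333$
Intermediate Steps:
$v{\left(H \right)} = \frac{H}{3}$
$d{\left(F \right)} = - \frac{F}{3}$ ($d{\left(F \right)} = - (\frac{F}{3} - 0) = - (\frac{F}{3} + \left(-2 + 2\right)) = - (\frac{F}{3} + 0) = - \frac{F}{3}$)
$0 \left(-6\right) + 8 d{\left(p{\left(2 \right)} \right)} = 0 \left(-6\right) + 8 \left(\left(- \frac{1}{3}\right) 2\right) = 0 + 8 \left(- \frac{2}{3}\right) = 0 - \frac{16}{3} = - \frac{16}{3}$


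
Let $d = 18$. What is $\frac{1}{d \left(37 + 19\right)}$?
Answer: $\frac{1}{1008} \approx 0.00099206$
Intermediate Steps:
$\frac{1}{d \left(37 + 19\right)} = \frac{1}{18 \left(37 + 19\right)} = \frac{1}{18 \cdot 56} = \frac{1}{1008}$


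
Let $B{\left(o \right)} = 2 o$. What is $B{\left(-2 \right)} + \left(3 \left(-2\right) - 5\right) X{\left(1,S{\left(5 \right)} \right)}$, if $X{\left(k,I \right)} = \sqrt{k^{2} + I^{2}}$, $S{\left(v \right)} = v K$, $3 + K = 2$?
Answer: $-4 - 11 \sqrt{26} \approx -60.089$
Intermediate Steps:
$K = -1$ ($K = -3 + 2 = -1$)
$S{\left(v \right)} = - v$ ($S{\left(v \right)} = v \left(-1\right) = - v$)
$X{\left(k,I \right)} = \sqrt{I^{2} + k^{2}}$
$B{\left(-2 \right)} + \left(3 \left(-2\right) - 5\right) X{\left(1,S{\left(5 \right)} \right)} = 2 \left(-2\right) + \left(3 \left(-2\right) - 5\right) \sqrt{\left(\left(-1\right) 5\right)^{2} + 1^{2}} = -4 + \left(-6 - 5\right) \sqrt{\left(-5\right)^{2} + 1} = -4 - 11 \sqrt{25 + 1} = -4 - 11 \sqrt{26}$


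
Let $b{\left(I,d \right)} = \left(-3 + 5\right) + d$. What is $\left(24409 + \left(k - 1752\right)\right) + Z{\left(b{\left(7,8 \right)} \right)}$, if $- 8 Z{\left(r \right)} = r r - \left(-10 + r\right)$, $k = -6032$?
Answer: $\frac{33225}{2} \approx 16613.0$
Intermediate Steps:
$b{\left(I,d \right)} = 2 + d$
$Z{\left(r \right)} = - \frac{5}{4} - \frac{r^{2}}{8} + \frac{r}{8}$ ($Z{\left(r \right)} = - \frac{r r - \left(-10 + r\right)}{8} = - \frac{r^{2} - \left(-10 + r\right)}{8} = - \frac{10 + r^{2} - r}{8} = - \frac{5}{4} - \frac{r^{2}}{8} + \frac{r}{8}$)
$\left(24409 + \left(k - 1752\right)\right) + Z{\left(b{\left(7,8 \right)} \right)} = \left(24409 - 7784\right) - \left(\frac{5}{4} - \frac{2 + 8}{8} + \frac{\left(2 + 8\right)^{2}}{8}\right) = \left(24409 - 7784\right) - \frac{25}{2} = 16625 - \frac{25}{2} = \frac{33225}{2}$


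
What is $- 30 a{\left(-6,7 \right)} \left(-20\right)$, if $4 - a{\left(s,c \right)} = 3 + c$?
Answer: $-3600$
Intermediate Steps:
$a{\left(s,c \right)} = 1 - c$ ($a{\left(s,c \right)} = 4 - \left(3 + c\right) = 1 - c$)
$- 30 a{\left(-6,7 \right)} \left(-20\right) = - 30 \left(1 - 7\right) \left(-20\right) = \left(-30\right) \left(-6\right) \left(-20\right) = 180 \left(-20\right) = -3600$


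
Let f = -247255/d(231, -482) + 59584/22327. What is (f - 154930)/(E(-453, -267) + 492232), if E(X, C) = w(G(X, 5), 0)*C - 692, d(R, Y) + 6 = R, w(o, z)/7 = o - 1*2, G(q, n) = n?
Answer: -22394558021/69746310585 ≈ -0.32109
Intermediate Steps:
w(o, z) = -14 + 7*o (w(o, z) = 7*(o - 1*2) = 7*(o - 2) = 7*(-2 + o) = -14 + 7*o)
d(R, Y) = -6 + R
E(X, C) = -692 + 21*C (E(X, C) = (-14 + 7*5)*C - 692 = (-14 + 35)*C - 692 = 21*C - 692 = -692 + 21*C)
f = -1101411197/1004715 (f = -247255/(-6 + 231) + 59584/22327 = -247255/225 + 59584*(1/22327) = -247255*1/225 + 59584/22327 = -49451/45 + 59584/22327 = -1101411197/1004715 ≈ -1096.2)
(f - 154930)/(E(-453, -267) + 492232) = (-1101411197/1004715 - 154930)/((-692 + 21*(-267)) + 492232) = -156761906147/(1004715*((-692 - 5607) + 492232)) = -156761906147/(1004715*(-6299 + 492232)) = -156761906147/1004715/485933 = -156761906147/1004715*1/485933 = -22394558021/69746310585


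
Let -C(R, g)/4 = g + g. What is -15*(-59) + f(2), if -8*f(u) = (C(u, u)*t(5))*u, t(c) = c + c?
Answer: 925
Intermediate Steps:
t(c) = 2*c
C(R, g) = -8*g (C(R, g) = -4*(g + g) = -8*g)
f(u) = 10*u**2 (f(u) = -(-8*u)*(2*5)*u/8 = --8*u*10*u/8 = -(-80*u)*u/8 = -(-10)*u**2 = 10*u**2)
-15*(-59) + f(2) = -15*(-59) + 10*2**2 = 885 + 10*4 = 885 + 40 = 925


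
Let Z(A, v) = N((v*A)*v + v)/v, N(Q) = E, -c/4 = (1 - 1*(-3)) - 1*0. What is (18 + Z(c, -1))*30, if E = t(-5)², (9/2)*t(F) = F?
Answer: 13580/27 ≈ 502.96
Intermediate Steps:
t(F) = 2*F/9
c = -16 (c = -4*((1 - 1*(-3)) - 1*0) = -4*((1 + 3) + 0) = -4*(4 + 0) = -4*4 = -16)
E = 100/81 (E = ((2/9)*(-5))² = (-10/9)² = 100/81 ≈ 1.2346)
N(Q) = 100/81
Z(A, v) = 100/(81*v)
(18 + Z(c, -1))*30 = (18 + (100/81)/(-1))*30 = (18 + (100/81)*(-1))*30 = (18 - 100/81)*30 = (1358/81)*30 = 13580/27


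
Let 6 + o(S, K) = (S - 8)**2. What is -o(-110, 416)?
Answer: -13918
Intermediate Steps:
o(S, K) = -6 + (-8 + S)**2 (o(S, K) = -6 + (S - 8)**2 = -6 + (-8 + S)**2)
-o(-110, 416) = -(-6 + (-8 - 110)**2) = -(-6 + (-118)**2) = -(-6 + 13924) = -1*13918 = -13918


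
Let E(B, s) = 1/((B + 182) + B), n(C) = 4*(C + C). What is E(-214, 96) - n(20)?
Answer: -39361/246 ≈ -160.00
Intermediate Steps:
n(C) = 8*C (n(C) = 4*(2*C) = 8*C)
E(B, s) = 1/(182 + 2*B) (E(B, s) = 1/((182 + B) + B) = 1/(182 + 2*B))
E(-214, 96) - n(20) = 1/(2*(91 - 214)) - 8*20 = (½)/(-123) - 1*160 = (½)*(-1/123) - 160 = -1/246 - 160 = -39361/246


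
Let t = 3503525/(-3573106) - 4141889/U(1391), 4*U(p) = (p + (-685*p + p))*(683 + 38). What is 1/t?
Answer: -2447535493799578/2340675695201889 ≈ -1.0457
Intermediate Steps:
U(p) = -492443*p/4 (U(p) = ((p + (-685*p + p))*(683 + 38))/4 = ((p - 684*p)*721)/4 = (-683*p*721)/4 = (-492443*p)/4 = -492443*p/4)
t = -2340675695201889/2447535493799578 (t = 3503525/(-3573106) - 4141889/((-492443/4*1391)) = 3503525*(-1/3573106) - 4141889/(-684988213/4) = -3503525/3573106 - 4141889*(-4/684988213) = -3503525/3573106 + 16567556/684988213 = -2340675695201889/2447535493799578 ≈ -0.95634)
1/t = 1/(-2340675695201889/2447535493799578) = -2447535493799578/2340675695201889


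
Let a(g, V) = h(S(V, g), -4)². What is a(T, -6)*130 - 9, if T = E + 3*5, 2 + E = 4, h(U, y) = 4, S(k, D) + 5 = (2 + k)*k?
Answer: 2071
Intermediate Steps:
S(k, D) = -5 + k*(2 + k) (S(k, D) = -5 + (2 + k)*k = -5 + k*(2 + k))
E = 2 (E = -2 + 4 = 2)
T = 17 (T = 2 + 3*5 = 2 + 15 = 17)
a(g, V) = 16 (a(g, V) = 4² = 16)
a(T, -6)*130 - 9 = 16*130 - 9 = 2080 - 9 = 2071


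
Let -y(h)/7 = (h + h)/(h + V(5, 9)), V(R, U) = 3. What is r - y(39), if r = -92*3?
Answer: -263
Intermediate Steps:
r = -276
y(h) = -14*h/(3 + h) (y(h) = -7*(h + h)/(h + 3) = -7*2*h/(3 + h) = -14*h/(3 + h))
r - y(39) = -276 - (-14)*39/(3 + 39) = -276 - (-14)*39/42 = -276 - 1*(-13) = -276 + 13 = -263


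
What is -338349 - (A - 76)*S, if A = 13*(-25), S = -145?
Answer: -396494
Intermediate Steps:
A = -325
-338349 - (A - 76)*S = -338349 - (-325 - 76)*(-145) = -338349 - (-401)*(-145) = -338349 - 1*58145 = -338349 - 58145 = -396494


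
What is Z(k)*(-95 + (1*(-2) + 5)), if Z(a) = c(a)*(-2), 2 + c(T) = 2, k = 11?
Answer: 0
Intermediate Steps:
c(T) = 0 (c(T) = -2 + 2 = 0)
Z(a) = 0 (Z(a) = 0*(-2) = 0)
Z(k)*(-95 + (1*(-2) + 5)) = 0*(-95 + (1*(-2) + 5)) = 0*(-95 + (-2 + 5)) = 0*(-95 + 3) = 0*(-92) = 0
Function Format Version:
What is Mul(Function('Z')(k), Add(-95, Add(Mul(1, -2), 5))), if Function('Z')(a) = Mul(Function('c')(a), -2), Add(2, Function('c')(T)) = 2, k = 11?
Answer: 0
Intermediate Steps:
Function('c')(T) = 0 (Function('c')(T) = Add(-2, 2) = 0)
Function('Z')(a) = 0 (Function('Z')(a) = Mul(0, -2) = 0)
Mul(Function('Z')(k), Add(-95, Add(Mul(1, -2), 5))) = Mul(0, Add(-95, Add(Mul(1, -2), 5))) = Mul(0, Add(-95, Add(-2, 5))) = Mul(0, Add(-95, 3)) = Mul(0, -92) = 0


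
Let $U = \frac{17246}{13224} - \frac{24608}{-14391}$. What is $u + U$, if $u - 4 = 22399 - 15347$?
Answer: $\frac{223896143347}{31717764} \approx 7059.0$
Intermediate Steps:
$u = 7056$ ($u = 4 + \left(22399 - 15347\right) = 4 + 7052 = 7056$)
$U = \frac{95600563}{31717764}$ ($U = 17246 \cdot \frac{1}{13224} - - \frac{24608}{14391} = \frac{8623}{6612} + \frac{24608}{14391} = \frac{95600563}{31717764} \approx 3.0141$)
$u + U = 7056 + \frac{95600563}{31717764} = \frac{223896143347}{31717764}$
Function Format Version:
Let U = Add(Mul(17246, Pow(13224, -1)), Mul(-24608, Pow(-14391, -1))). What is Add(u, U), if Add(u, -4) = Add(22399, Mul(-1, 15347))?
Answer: Rational(223896143347, 31717764) ≈ 7059.0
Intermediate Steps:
u = 7056 (u = Add(4, Add(22399, Mul(-1, 15347))) = Add(4, Add(22399, -15347)) = Add(4, 7052) = 7056)
U = Rational(95600563, 31717764) (U = Add(Mul(17246, Rational(1, 13224)), Mul(-24608, Rational(-1, 14391))) = Add(Rational(8623, 6612), Rational(24608, 14391)) = Rational(95600563, 31717764) ≈ 3.0141)
Add(u, U) = Add(7056, Rational(95600563, 31717764)) = Rational(223896143347, 31717764)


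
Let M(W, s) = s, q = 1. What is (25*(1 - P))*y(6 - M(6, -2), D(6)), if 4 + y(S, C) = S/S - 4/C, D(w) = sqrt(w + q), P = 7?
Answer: 450 + 600*sqrt(7)/7 ≈ 676.78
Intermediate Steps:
D(w) = sqrt(1 + w) (D(w) = sqrt(w + 1) = sqrt(1 + w))
y(S, C) = -3 - 4/C (y(S, C) = -4 + (S/S - 4/C) = -4 + (1 - 4/C) = -3 - 4/C)
(25*(1 - P))*y(6 - M(6, -2), D(6)) = (25*(1 - 1*7))*(-3 - 4/sqrt(1 + 6)) = (25*(1 - 7))*(-3 - 4*sqrt(7)/7) = (25*(-6))*(-3 - 4*sqrt(7)/7) = -150*(-3 - 4*sqrt(7)/7) = 450 + 600*sqrt(7)/7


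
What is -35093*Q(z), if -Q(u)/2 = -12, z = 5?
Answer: -842232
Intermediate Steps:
Q(u) = 24 (Q(u) = -2*(-12) = 24)
-35093*Q(z) = -35093*24 = -842232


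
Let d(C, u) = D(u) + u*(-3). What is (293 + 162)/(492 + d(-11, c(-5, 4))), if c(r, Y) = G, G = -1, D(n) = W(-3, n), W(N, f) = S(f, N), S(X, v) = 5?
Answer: 91/100 ≈ 0.91000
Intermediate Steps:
W(N, f) = 5
D(n) = 5
c(r, Y) = -1
d(C, u) = 5 - 3*u (d(C, u) = 5 + u*(-3) = 5 - 3*u)
(293 + 162)/(492 + d(-11, c(-5, 4))) = (293 + 162)/(492 + (5 - 3*(-1))) = 455/(492 + (5 + 3)) = 455/(492 + 8) = 455/500 = 455*(1/500) = 91/100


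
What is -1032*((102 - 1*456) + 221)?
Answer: 137256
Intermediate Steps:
-1032*((102 - 1*456) + 221) = -1032*((102 - 456) + 221) = -1032*(-354 + 221) = -1032*(-133) = 137256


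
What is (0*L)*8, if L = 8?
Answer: 0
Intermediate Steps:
(0*L)*8 = (0*8)*8 = 0*8 = 0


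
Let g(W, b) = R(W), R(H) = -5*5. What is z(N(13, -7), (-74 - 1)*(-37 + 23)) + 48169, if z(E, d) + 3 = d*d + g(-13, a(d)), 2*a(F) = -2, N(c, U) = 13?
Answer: 1150641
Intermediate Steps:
R(H) = -25
a(F) = -1 (a(F) = (½)*(-2) = -1)
g(W, b) = -25
z(E, d) = -28 + d² (z(E, d) = -3 + (d*d - 25) = -3 + (d² - 25) = -3 + (-25 + d²) = -28 + d²)
z(N(13, -7), (-74 - 1)*(-37 + 23)) + 48169 = (-28 + ((-74 - 1)*(-37 + 23))²) + 48169 = (-28 + (-75*(-14))²) + 48169 = (-28 + 1050²) + 48169 = (-28 + 1102500) + 48169 = 1102472 + 48169 = 1150641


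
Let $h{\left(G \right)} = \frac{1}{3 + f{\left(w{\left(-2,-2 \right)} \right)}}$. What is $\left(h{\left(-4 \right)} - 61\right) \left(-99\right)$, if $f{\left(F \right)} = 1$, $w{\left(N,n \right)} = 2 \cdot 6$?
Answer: $\frac{24057}{4} \approx 6014.3$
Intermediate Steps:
$w{\left(N,n \right)} = 12$
$h{\left(G \right)} = \frac{1}{4}$ ($h{\left(G \right)} = \frac{1}{3 + 1} = \frac{1}{4}$)
$\left(h{\left(-4 \right)} - 61\right) \left(-99\right) = \left(\frac{1}{4} - 61\right) \left(-99\right) = \left(- \frac{243}{4}\right) \left(-99\right) = \frac{24057}{4}$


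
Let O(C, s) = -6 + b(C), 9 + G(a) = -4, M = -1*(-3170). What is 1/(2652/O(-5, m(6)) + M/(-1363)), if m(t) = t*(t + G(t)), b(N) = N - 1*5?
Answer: -5452/916349 ≈ -0.0059497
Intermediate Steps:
M = 3170
G(a) = -13 (G(a) = -9 - 4 = -13)
b(N) = -5 + N (b(N) = N - 5 = -5 + N)
m(t) = t*(-13 + t) (m(t) = t*(t - 13) = t*(-13 + t))
O(C, s) = -11 + C (O(C, s) = -6 + (-5 + C) = -11 + C)
1/(2652/O(-5, m(6)) + M/(-1363)) = 1/(2652/(-11 - 5) + 3170/(-1363)) = 1/(2652/(-16) + 3170*(-1/1363)) = 1/(2652*(-1/16) - 3170/1363) = 1/(-663/4 - 3170/1363) = 1/(-916349/5452) = -5452/916349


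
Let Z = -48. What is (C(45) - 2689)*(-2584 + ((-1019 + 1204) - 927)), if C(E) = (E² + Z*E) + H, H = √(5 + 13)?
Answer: 9392624 - 9978*√2 ≈ 9.3785e+6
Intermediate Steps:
H = 3*√2 (H = √18 = 3*√2 ≈ 4.2426)
C(E) = E² - 48*E + 3*√2 (C(E) = (E² - 48*E) + 3*√2 = E² - 48*E + 3*√2)
(C(45) - 2689)*(-2584 + ((-1019 + 1204) - 927)) = ((45² - 48*45 + 3*√2) - 2689)*(-2584 + ((-1019 + 1204) - 927)) = ((2025 - 2160 + 3*√2) - 2689)*(-2584 + (185 - 927)) = ((-135 + 3*√2) - 2689)*(-2584 - 742) = (-2824 + 3*√2)*(-3326) = 9392624 - 9978*√2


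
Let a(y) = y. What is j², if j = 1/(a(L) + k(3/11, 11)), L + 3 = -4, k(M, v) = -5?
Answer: 1/144 ≈ 0.0069444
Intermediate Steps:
L = -7 (L = -3 - 4 = -7)
j = -1/12 (j = 1/(-7 - 5) = 1/(-12) = -1/12 ≈ -0.083333)
j² = (-1/12)² = 1/144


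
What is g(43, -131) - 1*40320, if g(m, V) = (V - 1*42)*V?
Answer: -17657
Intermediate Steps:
g(m, V) = V*(-42 + V) (g(m, V) = (V - 42)*V = (-42 + V)*V = V*(-42 + V))
g(43, -131) - 1*40320 = -131*(-42 - 131) - 1*40320 = -131*(-173) - 40320 = 22663 - 40320 = -17657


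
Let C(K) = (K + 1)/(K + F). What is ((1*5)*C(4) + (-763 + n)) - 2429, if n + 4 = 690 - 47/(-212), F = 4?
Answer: -1061125/424 ≈ -2502.7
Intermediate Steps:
C(K) = (1 + K)/(4 + K) (C(K) = (K + 1)/(K + 4) = (1 + K)/(4 + K))
n = 145479/212 (n = -4 + (690 - 47/(-212)) = -4 + (690 - 47*(-1)/212) = -4 + (690 - 1*(-47/212)) = -4 + (690 + 47/212) = -4 + 146327/212 = 145479/212 ≈ 686.22)
((1*5)*C(4) + (-763 + n)) - 2429 = ((1*5)*((1 + 4)/(4 + 4)) + (-763 + 145479/212)) - 2429 = (5*(5/8) - 16277/212) - 2429 = (25/8 - 16277/212) - 2429 = -31229/424 - 2429 = -1061125/424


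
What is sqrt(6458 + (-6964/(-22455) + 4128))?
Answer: sqrt(593100407030)/7485 ≈ 102.89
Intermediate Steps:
sqrt(6458 + (-6964/(-22455) + 4128)) = sqrt(6458 + (-6964*(-1/22455) + 4128)) = sqrt(6458 + (6964/22455 + 4128)) = sqrt(6458 + 92701204/22455) = sqrt(237715594/22455) = sqrt(593100407030)/7485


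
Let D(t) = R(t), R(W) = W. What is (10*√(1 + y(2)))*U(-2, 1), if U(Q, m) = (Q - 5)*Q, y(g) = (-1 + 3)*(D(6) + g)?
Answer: 140*√17 ≈ 577.23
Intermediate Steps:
D(t) = t
y(g) = 12 + 2*g (y(g) = (-1 + 3)*(6 + g) = 2*(6 + g) = 12 + 2*g)
U(Q, m) = Q*(-5 + Q) (U(Q, m) = (-5 + Q)*Q = Q*(-5 + Q))
(10*√(1 + y(2)))*U(-2, 1) = (10*√(1 + (12 + 2*2)))*(-2*(-5 - 2)) = (10*√(1 + (12 + 4)))*(-2*(-7)) = (10*√(1 + 16))*14 = (10*√17)*14 = 140*√17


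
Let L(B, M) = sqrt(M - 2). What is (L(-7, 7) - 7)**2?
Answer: (7 - sqrt(5))**2 ≈ 22.695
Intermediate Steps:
L(B, M) = sqrt(-2 + M)
(L(-7, 7) - 7)**2 = (sqrt(-2 + 7) - 7)**2 = (sqrt(5) - 7)**2 = (-7 + sqrt(5))**2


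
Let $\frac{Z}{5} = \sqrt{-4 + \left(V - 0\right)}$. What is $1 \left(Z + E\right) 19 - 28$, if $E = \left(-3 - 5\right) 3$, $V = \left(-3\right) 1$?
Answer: $-484 + 95 i \sqrt{7} \approx -484.0 + 251.35 i$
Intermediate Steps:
$V = -3$
$E = -24$ ($E = \left(-8\right) 3 = -24$)
$Z = 5 i \sqrt{7}$ ($Z = 5 \sqrt{-4 - 3} = 5 \sqrt{-7} = 5 i \sqrt{7} \approx 13.229 i$)
$1 \left(Z + E\right) 19 - 28 = 1 \left(5 i \sqrt{7} - 24\right) 19 - 28 = 1 \left(-24 + 5 i \sqrt{7}\right) 19 - 28 = \left(-24 + 5 i \sqrt{7}\right) 19 - 28 = \left(-456 + 95 i \sqrt{7}\right) - 28 = -484 + 95 i \sqrt{7}$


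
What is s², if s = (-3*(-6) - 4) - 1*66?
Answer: 2704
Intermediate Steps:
s = -52 (s = (18 - 4) - 66 = 14 - 66 = -52)
s² = (-52)² = 2704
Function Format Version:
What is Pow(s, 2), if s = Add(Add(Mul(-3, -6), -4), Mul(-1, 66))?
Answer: 2704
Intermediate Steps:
s = -52 (s = Add(Add(18, -4), -66) = Add(14, -66) = -52)
Pow(s, 2) = Pow(-52, 2) = 2704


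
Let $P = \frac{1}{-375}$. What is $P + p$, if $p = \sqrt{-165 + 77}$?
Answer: $- \frac{1}{375} + 2 i \sqrt{22} \approx -0.0026667 + 9.3808 i$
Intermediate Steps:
$P = - \frac{1}{375} \approx -0.0026667$
$p = 2 i \sqrt{22}$ ($p = \sqrt{-88} = 2 i \sqrt{22} \approx 9.3808 i$)
$P + p = - \frac{1}{375} + 2 i \sqrt{22}$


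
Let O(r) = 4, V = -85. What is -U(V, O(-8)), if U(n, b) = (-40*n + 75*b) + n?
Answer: -3615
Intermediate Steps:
U(n, b) = -39*n + 75*b
-U(V, O(-8)) = -(-39*(-85) + 75*4) = -(3315 + 300) = -1*3615 = -3615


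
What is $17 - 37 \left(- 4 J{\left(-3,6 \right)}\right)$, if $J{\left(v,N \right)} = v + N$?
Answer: $461$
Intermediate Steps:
$J{\left(v,N \right)} = N + v$
$17 - 37 \left(- 4 J{\left(-3,6 \right)}\right) = 17 - 37 \left(- 4 \left(6 - 3\right)\right) = 17 - 37 \left(\left(-4\right) 3\right) = 17 - -444 = 17 + 444 = 461$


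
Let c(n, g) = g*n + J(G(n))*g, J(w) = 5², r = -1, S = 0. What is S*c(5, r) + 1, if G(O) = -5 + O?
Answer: 1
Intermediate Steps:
J(w) = 25
c(n, g) = 25*g + g*n (c(n, g) = g*n + 25*g = 25*g + g*n)
S*c(5, r) + 1 = 0*(-(25 + 5)) + 1 = 0*(-1*30) + 1 = 0*(-30) + 1 = 0 + 1 = 1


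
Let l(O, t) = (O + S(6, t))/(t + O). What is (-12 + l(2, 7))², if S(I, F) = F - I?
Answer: 1225/9 ≈ 136.11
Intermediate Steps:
l(O, t) = (-6 + O + t)/(O + t) (l(O, t) = (O + (t - 1*6))/(t + O) = (O + (t - 6))/(O + t) = (O + (-6 + t))/(O + t) = (-6 + O + t)/(O + t))
(-12 + l(2, 7))² = (-12 + (-6 + 2 + 7)/(2 + 7))² = (-12 + 3/9)² = (-12 + (⅑)*3)² = (-12 + ⅓)² = (-35/3)² = 1225/9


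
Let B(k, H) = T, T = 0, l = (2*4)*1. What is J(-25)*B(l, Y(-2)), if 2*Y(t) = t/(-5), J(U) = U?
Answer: 0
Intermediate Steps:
l = 8 (l = 8*1 = 8)
Y(t) = -t/10 (Y(t) = (t/(-5))/2 = (t*(-⅕))/2 = (-t/5)/2 = -t/10)
B(k, H) = 0
J(-25)*B(l, Y(-2)) = -25*0 = 0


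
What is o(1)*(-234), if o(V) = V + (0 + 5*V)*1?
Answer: -1404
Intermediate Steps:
o(V) = 6*V (o(V) = V + (5*V)*1 = V + 5*V = 6*V)
o(1)*(-234) = (6*1)*(-234) = 6*(-234) = -1404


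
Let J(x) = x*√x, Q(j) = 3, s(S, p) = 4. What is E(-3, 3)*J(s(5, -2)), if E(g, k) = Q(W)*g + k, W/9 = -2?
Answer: -48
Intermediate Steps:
W = -18 (W = 9*(-2) = -18)
J(x) = x^(3/2)
E(g, k) = k + 3*g (E(g, k) = 3*g + k = k + 3*g)
E(-3, 3)*J(s(5, -2)) = (3 + 3*(-3))*4^(3/2) = (3 - 9)*8 = -6*8 = -48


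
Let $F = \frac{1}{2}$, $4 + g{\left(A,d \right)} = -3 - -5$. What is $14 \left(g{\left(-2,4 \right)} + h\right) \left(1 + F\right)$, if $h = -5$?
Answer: $-147$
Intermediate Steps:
$g{\left(A,d \right)} = -2$ ($g{\left(A,d \right)} = -4 - -2 = -4 + \left(-3 + 5\right) = -4 + 2 = -2$)
$F = \frac{1}{2} \approx 0.5$
$14 \left(g{\left(-2,4 \right)} + h\right) \left(1 + F\right) = 14 \left(-2 - 5\right) \left(1 + \frac{1}{2}\right) = 14 \left(\left(-7\right) \frac{3}{2}\right) = 14 \left(- \frac{21}{2}\right) = -147$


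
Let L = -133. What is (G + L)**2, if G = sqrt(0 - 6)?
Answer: (133 - I*sqrt(6))**2 ≈ 17683.0 - 651.56*I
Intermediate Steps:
G = I*sqrt(6) (G = sqrt(-6) = I*sqrt(6) ≈ 2.4495*I)
(G + L)**2 = (I*sqrt(6) - 133)**2 = (-133 + I*sqrt(6))**2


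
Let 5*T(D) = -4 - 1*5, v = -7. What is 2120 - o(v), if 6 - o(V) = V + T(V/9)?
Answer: 10526/5 ≈ 2105.2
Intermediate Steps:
T(D) = -9/5 (T(D) = (-4 - 1*5)/5 = (-4 - 5)/5 = (⅕)*(-9) = -9/5)
o(V) = 39/5 - V (o(V) = 6 - (V - 9/5) = 6 - (-9/5 + V) = 6 + (9/5 - V) = 39/5 - V)
2120 - o(v) = 2120 - (39/5 - 1*(-7)) = 2120 - (39/5 + 7) = 2120 - 1*74/5 = 2120 - 74/5 = 10526/5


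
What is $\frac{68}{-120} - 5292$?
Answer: $- \frac{158777}{30} \approx -5292.6$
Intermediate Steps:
$\frac{68}{-120} - 5292 = 68 \left(- \frac{1}{120}\right) - 5292 = - \frac{17}{30} - 5292 = - \frac{158777}{30}$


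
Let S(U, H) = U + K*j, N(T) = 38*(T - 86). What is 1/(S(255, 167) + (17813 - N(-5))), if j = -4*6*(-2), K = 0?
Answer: 1/21526 ≈ 4.6455e-5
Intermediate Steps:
j = 48 (j = -24*(-2) = 48)
N(T) = -3268 + 38*T (N(T) = 38*(-86 + T) = -3268 + 38*T)
S(U, H) = U (S(U, H) = U + 0*48 = U + 0 = U)
1/(S(255, 167) + (17813 - N(-5))) = 1/(255 + (17813 - (-3268 + 38*(-5)))) = 1/(255 + (17813 - (-3268 - 190))) = 1/(255 + (17813 - 1*(-3458))) = 1/(255 + (17813 + 3458)) = 1/(255 + 21271) = 1/21526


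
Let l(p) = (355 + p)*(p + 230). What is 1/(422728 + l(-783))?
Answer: 1/659412 ≈ 1.5165e-6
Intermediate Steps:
l(p) = (230 + p)*(355 + p) (l(p) = (355 + p)*(230 + p) = (230 + p)*(355 + p))
1/(422728 + l(-783)) = 1/(422728 + (81650 + (-783)**2 + 585*(-783))) = 1/(422728 + (81650 + 613089 - 458055)) = 1/(422728 + 236684) = 1/659412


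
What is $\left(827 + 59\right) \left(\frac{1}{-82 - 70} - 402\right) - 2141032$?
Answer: $- \frac{189787947}{76} \approx -2.4972 \cdot 10^{6}$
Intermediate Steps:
$\left(827 + 59\right) \left(\frac{1}{-82 - 70} - 402\right) - 2141032 = 886 \left(\frac{1}{-152} - 402\right) - 2141032 = 886 \left(- \frac{1}{152} - 402\right) - 2141032 = 886 \left(- \frac{61105}{152}\right) - 2141032 = - \frac{27069515}{76} - 2141032 = - \frac{189787947}{76}$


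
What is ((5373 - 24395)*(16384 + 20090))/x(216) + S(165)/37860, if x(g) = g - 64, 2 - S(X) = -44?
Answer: -820862096159/179835 ≈ -4.5645e+6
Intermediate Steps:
S(X) = 46 (S(X) = 2 - 1*(-44) = 2 + 44 = 46)
x(g) = -64 + g
((5373 - 24395)*(16384 + 20090))/x(216) + S(165)/37860 = ((5373 - 24395)*(16384 + 20090))/(-64 + 216) + 46/37860 = -19022*36474/152 + 46*(1/37860) = -693808428*1/152 + 23/18930 = -173452107/38 + 23/18930 = -820862096159/179835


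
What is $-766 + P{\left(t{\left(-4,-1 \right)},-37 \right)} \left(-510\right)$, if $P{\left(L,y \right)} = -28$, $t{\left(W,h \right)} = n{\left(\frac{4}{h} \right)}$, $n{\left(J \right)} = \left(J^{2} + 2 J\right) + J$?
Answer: $13514$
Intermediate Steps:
$n{\left(J \right)} = J^{2} + 3 J$
$t{\left(W,h \right)} = \frac{4 \left(3 + \frac{4}{h}\right)}{h}$ ($t{\left(W,h \right)} = \frac{4}{h} \left(3 + \frac{4}{h}\right) = \frac{4 \left(3 + \frac{4}{h}\right)}{h}$)
$-766 + P{\left(t{\left(-4,-1 \right)},-37 \right)} \left(-510\right) = -766 - -14280 = -766 + 14280 = 13514$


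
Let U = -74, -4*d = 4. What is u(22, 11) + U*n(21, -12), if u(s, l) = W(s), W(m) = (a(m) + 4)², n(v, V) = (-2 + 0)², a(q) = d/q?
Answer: -135695/484 ≈ -280.36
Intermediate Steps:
d = -1 (d = -¼*4 = -1)
a(q) = -1/q
n(v, V) = 4 (n(v, V) = (-2)² = 4)
W(m) = (4 - 1/m)² (W(m) = (-1/m + 4)² = (4 - 1/m)²)
u(s, l) = (-1 + 4*s)²/s²
u(22, 11) + U*n(21, -12) = (-1 + 4*22)²/22² - 74*4 = (-1 + 88)²/484 - 296 = (1/484)*87² - 296 = (1/484)*7569 - 296 = 7569/484 - 296 = -135695/484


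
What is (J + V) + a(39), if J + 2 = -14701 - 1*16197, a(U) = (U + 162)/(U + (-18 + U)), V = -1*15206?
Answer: -922053/20 ≈ -46103.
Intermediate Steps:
V = -15206
a(U) = (162 + U)/(-18 + 2*U)
J = -30900 (J = -2 + (-14701 - 1*16197) = -2 + (-14701 - 16197) = -2 - 30898 = -30900)
(J + V) + a(39) = (-30900 - 15206) + (162 + 39)/(2*(-9 + 39)) = -46106 + (1/2)*201/30 = -46106 + (1/2)*(1/30)*201 = -46106 + 67/20 = -922053/20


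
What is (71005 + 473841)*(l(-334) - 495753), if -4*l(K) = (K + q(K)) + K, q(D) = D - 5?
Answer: -539943748115/2 ≈ -2.6997e+11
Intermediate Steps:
q(D) = -5 + D
l(K) = 5/4 - 3*K/4 (l(K) = -((K + (-5 + K)) + K)/4 = -((-5 + 2*K) + K)/4 = -(-5 + 3*K)/4 = 5/4 - 3*K/4)
(71005 + 473841)*(l(-334) - 495753) = (71005 + 473841)*((5/4 - ¾*(-334)) - 495753) = 544846*((5/4 + 501/2) - 495753) = 544846*(1007/4 - 495753) = 544846*(-1982005/4) = -539943748115/2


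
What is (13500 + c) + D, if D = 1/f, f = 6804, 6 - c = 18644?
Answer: -34958951/6804 ≈ -5138.0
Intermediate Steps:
c = -18638 (c = 6 - 1*18644 = 6 - 18644 = -18638)
D = 1/6804 ≈ 0.00014697
(13500 + c) + D = (13500 - 18638) + 1/6804 = -5138 + 1/6804 = -34958951/6804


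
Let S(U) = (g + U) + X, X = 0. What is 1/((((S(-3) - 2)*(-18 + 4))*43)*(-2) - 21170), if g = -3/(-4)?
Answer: -1/26287 ≈ -3.8042e-5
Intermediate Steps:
g = ¾ (g = -3*(-¼) = ¾ ≈ 0.75000)
S(U) = ¾ + U (S(U) = (¾ + U) + 0 = ¾ + U)
1/((((S(-3) - 2)*(-18 + 4))*43)*(-2) - 21170) = 1/(((((¾ - 3) - 2)*(-18 + 4))*43)*(-2) - 21170) = 1/((((-9/4 - 2)*(-14))*43)*(-2) - 21170) = 1/((-17/4*(-14)*43)*(-2) - 21170) = 1/(((119/2)*43)*(-2) - 21170) = 1/((5117/2)*(-2) - 21170) = 1/(-5117 - 21170) = 1/(-26287) = -1/26287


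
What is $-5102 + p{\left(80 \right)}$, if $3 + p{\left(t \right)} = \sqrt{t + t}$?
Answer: $-5105 + 4 \sqrt{10} \approx -5092.4$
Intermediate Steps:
$p{\left(t \right)} = -3 + \sqrt{2} \sqrt{t}$ ($p{\left(t \right)} = -3 + \sqrt{t + t} = -3 + \sqrt{2 t} = -3 + \sqrt{2} \sqrt{t}$)
$-5102 + p{\left(80 \right)} = -5102 - \left(3 - \sqrt{2} \sqrt{80}\right) = -5102 - \left(3 - \sqrt{2} \cdot 4 \sqrt{5}\right) = -5102 - \left(3 - 4 \sqrt{10}\right) = -5105 + 4 \sqrt{10}$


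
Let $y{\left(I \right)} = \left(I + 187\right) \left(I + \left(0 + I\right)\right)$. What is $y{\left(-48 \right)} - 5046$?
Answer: $-18390$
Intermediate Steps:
$y{\left(I \right)} = 2 I \left(187 + I\right)$ ($y{\left(I \right)} = \left(187 + I\right) \left(I + I\right) = \left(187 + I\right) 2 I = 2 I \left(187 + I\right)$)
$y{\left(-48 \right)} - 5046 = 2 \left(-48\right) \left(187 - 48\right) - 5046 = 2 \left(-48\right) 139 - 5046 = -13344 - 5046 = -18390$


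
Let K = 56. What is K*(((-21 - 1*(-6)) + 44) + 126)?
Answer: 8680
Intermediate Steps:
K*(((-21 - 1*(-6)) + 44) + 126) = 56*(((-21 - 1*(-6)) + 44) + 126) = 56*(((-21 + 6) + 44) + 126) = 56*((-15 + 44) + 126) = 56*(29 + 126) = 56*155 = 8680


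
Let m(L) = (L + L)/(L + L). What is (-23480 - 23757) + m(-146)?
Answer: -47236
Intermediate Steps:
m(L) = 1 (m(L) = (2*L)/((2*L)) = (2*L)*(1/(2*L)) = 1)
(-23480 - 23757) + m(-146) = (-23480 - 23757) + 1 = -47237 + 1 = -47236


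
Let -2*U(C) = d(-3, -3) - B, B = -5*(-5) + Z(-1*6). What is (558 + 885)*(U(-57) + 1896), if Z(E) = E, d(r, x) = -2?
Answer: 5502159/2 ≈ 2.7511e+6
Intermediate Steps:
B = 19 (B = -5*(-5) - 1*6 = 25 - 6 = 19)
U(C) = 21/2 (U(C) = -(-2 - 1*19)/2 = -(-2 - 19)/2 = -½*(-21) = 21/2)
(558 + 885)*(U(-57) + 1896) = (558 + 885)*(21/2 + 1896) = 1443*(3813/2) = 5502159/2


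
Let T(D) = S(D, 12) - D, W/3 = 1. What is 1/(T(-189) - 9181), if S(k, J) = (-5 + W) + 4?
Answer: -1/8990 ≈ -0.00011123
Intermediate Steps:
W = 3 (W = 3*1 = 3)
S(k, J) = 2 (S(k, J) = (-5 + 3) + 4 = -2 + 4 = 2)
T(D) = 2 - D
1/(T(-189) - 9181) = 1/((2 - 1*(-189)) - 9181) = 1/((2 + 189) - 9181) = 1/(191 - 9181) = 1/(-8990) = -1/8990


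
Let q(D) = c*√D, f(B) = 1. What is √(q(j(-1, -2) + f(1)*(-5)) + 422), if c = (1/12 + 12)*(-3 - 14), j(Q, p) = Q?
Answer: √(15192 - 7395*I*√6)/6 ≈ 23.224 - 10.833*I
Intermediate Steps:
c = -2465/12 (c = (1/12 + 12)*(-17) = (145/12)*(-17) = -2465/12 ≈ -205.42)
q(D) = -2465*√D/12
√(q(j(-1, -2) + f(1)*(-5)) + 422) = √(-2465*√(-1 + 1*(-5))/12 + 422) = √(-2465*√(-1 - 5)/12 + 422) = √(-2465*I*√6/12 + 422) = √(422 - 2465*I*√6/12)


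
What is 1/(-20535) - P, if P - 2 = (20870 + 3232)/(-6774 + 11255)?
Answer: -678973721/92017335 ≈ -7.3788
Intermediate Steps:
P = 33064/4481 (P = 2 + (20870 + 3232)/(-6774 + 11255) = 2 + 24102/4481 = 33064/4481 ≈ 7.3787)
1/(-20535) - P = 1/(-20535) - 1*33064/4481 = -1/20535 - 33064/4481 = -678973721/92017335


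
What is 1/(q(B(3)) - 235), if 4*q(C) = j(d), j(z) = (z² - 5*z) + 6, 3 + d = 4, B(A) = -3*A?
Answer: -2/469 ≈ -0.0042644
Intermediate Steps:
d = 1 (d = -3 + 4 = 1)
j(z) = 6 + z² - 5*z
q(C) = ½ (q(C) = (6 + 1² - 5*1)/4 = (6 + 1 - 5)/4 = (¼)*2 = ½)
1/(q(B(3)) - 235) = 1/(½ - 235) = 1/(-469/2) = -2/469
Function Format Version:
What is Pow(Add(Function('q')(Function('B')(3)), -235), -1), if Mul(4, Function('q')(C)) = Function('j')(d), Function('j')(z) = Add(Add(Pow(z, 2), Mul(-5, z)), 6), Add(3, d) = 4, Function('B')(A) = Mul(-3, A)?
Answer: Rational(-2, 469) ≈ -0.0042644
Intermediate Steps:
d = 1 (d = Add(-3, 4) = 1)
Function('j')(z) = Add(6, Pow(z, 2), Mul(-5, z))
Function('q')(C) = Rational(1, 2) (Function('q')(C) = Mul(Rational(1, 4), Add(6, Pow(1, 2), Mul(-5, 1))) = Mul(Rational(1, 4), Add(6, 1, -5)) = Mul(Rational(1, 4), 2) = Rational(1, 2))
Pow(Add(Function('q')(Function('B')(3)), -235), -1) = Pow(Add(Rational(1, 2), -235), -1) = Pow(Rational(-469, 2), -1) = Rational(-2, 469)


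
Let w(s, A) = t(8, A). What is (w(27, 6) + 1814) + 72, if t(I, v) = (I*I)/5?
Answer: 9494/5 ≈ 1898.8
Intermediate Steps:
t(I, v) = I**2/5 (t(I, v) = I**2*(1/5) = I**2/5)
w(s, A) = 64/5 (w(s, A) = (1/5)*8**2 = (1/5)*64 = 64/5)
(w(27, 6) + 1814) + 72 = (64/5 + 1814) + 72 = 9134/5 + 72 = 9494/5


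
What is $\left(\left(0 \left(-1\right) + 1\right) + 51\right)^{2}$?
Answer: $2704$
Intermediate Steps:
$\left(\left(0 \left(-1\right) + 1\right) + 51\right)^{2} = \left(\left(0 + 1\right) + 51\right)^{2} = \left(1 + 51\right)^{2} = 52^{2} = 2704$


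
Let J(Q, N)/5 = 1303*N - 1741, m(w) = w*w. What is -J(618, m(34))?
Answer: -7522635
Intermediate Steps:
m(w) = w²
J(Q, N) = -8705 + 6515*N (J(Q, N) = 5*(1303*N - 1741) = 5*(-1741 + 1303*N) = -8705 + 6515*N)
-J(618, m(34)) = -(-8705 + 6515*34²) = -(-8705 + 6515*1156) = -(-8705 + 7531340) = -1*7522635 = -7522635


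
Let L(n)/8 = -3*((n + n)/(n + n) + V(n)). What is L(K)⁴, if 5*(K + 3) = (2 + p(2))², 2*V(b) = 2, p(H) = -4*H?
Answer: 5308416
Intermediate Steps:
V(b) = 1 (V(b) = (½)*2 = 1)
K = 21/5 (K = -3 + (2 - 4*2)²/5 = -3 + (2 - 8)²/5 = -3 + (⅕)*(-6)² = -3 + (⅕)*36 = -3 + 36/5 = 21/5 ≈ 4.2000)
L(n) = -48 (L(n) = 8*(-3*((n + n)/(n + n) + 1)) = 8*(-3*((2*n)/((2*n)) + 1)) = 8*(-3*((2*n)*(1/(2*n)) + 1)) = 8*(-3*(1 + 1)) = 8*(-3*2) = 8*(-6) = -48)
L(K)⁴ = (-48)⁴ = 5308416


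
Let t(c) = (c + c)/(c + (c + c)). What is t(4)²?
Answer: 4/9 ≈ 0.44444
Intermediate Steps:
t(c) = ⅔ (t(c) = (2*c)/(c + 2*c) = (2*c)/((3*c)) = (2*c)*(1/(3*c)) = ⅔)
t(4)² = (⅔)² = 4/9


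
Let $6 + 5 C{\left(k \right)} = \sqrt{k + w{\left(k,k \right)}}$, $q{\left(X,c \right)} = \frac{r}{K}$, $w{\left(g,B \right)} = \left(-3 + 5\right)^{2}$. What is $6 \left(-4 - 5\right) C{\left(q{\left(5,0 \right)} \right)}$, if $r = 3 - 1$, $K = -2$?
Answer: $\frac{324}{5} - \frac{54 \sqrt{3}}{5} \approx 46.094$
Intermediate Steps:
$w{\left(g,B \right)} = 4$ ($w{\left(g,B \right)} = 2^{2} = 4$)
$r = 2$ ($r = 3 - 1 = 2$)
$q{\left(X,c \right)} = -1$ ($q{\left(X,c \right)} = \frac{2}{-2} = 2 \left(- \frac{1}{2}\right) = -1$)
$C{\left(k \right)} = - \frac{6}{5} + \frac{\sqrt{4 + k}}{5}$ ($C{\left(k \right)} = - \frac{6}{5} + \frac{\sqrt{k + 4}}{5} = - \frac{6}{5} + \frac{\sqrt{4 + k}}{5}$)
$6 \left(-4 - 5\right) C{\left(q{\left(5,0 \right)} \right)} = 6 \left(-4 - 5\right) \left(- \frac{6}{5} + \frac{\sqrt{4 - 1}}{5}\right) = 6 \left(-9\right) \left(- \frac{6}{5} + \frac{\sqrt{3}}{5}\right) = - 54 \left(- \frac{6}{5} + \frac{\sqrt{3}}{5}\right) = \frac{324}{5} - \frac{54 \sqrt{3}}{5}$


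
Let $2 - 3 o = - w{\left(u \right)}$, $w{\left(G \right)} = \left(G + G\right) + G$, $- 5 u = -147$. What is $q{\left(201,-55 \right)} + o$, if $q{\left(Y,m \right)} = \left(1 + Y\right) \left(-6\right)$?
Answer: $- \frac{17729}{15} \approx -1181.9$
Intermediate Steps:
$u = \frac{147}{5}$ ($u = \left(- \frac{1}{5}\right) \left(-147\right) = \frac{147}{5} \approx 29.4$)
$q{\left(Y,m \right)} = -6 - 6 Y$
$w{\left(G \right)} = 3 G$ ($w{\left(G \right)} = 2 G + G = 3 G$)
$o = \frac{451}{15}$ ($o = \frac{2}{3} - \frac{\left(-1\right) 3 \cdot \frac{147}{5}}{3} = \frac{2}{3} - \frac{\left(-1\right) \frac{441}{5}}{3} = \frac{2}{3} - - \frac{147}{5} = \frac{2}{3} + \frac{147}{5} = \frac{451}{15} \approx 30.067$)
$q{\left(201,-55 \right)} + o = \left(-6 - 1206\right) + \frac{451}{15} = -1212 + \frac{451}{15} = - \frac{17729}{15}$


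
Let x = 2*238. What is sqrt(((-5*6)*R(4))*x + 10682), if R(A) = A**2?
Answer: I*sqrt(217798) ≈ 466.69*I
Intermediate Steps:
x = 476
sqrt(((-5*6)*R(4))*x + 10682) = sqrt((-5*6*4**2)*476 + 10682) = sqrt(-30*16*476 + 10682) = sqrt(-480*476 + 10682) = sqrt(-228480 + 10682) = sqrt(-217798) = I*sqrt(217798)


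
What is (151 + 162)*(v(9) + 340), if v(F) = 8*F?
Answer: 128956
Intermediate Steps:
(151 + 162)*(v(9) + 340) = (151 + 162)*(8*9 + 340) = 313*(72 + 340) = 313*412 = 128956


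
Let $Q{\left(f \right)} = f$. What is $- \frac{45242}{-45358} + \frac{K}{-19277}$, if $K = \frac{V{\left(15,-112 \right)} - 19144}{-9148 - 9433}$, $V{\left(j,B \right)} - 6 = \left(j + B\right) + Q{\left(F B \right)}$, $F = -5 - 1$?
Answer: $\frac{8102103090600}{8123298865223} \approx 0.99739$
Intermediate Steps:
$F = -6$
$V{\left(j,B \right)} = 6 + j - 5 B$ ($V{\left(j,B \right)} = 6 - \left(- j + 5 B\right) = 6 + j - 5 B$)
$K = \frac{18563}{18581}$ ($K = \frac{\left(6 + 15 - -560\right) - 19144}{-9148 - 9433} = \frac{\left(6 + 15 + 560\right) - 19144}{-18581} = \left(581 - 19144\right) \left(- \frac{1}{18581}\right) = \left(-18563\right) \left(- \frac{1}{18581}\right) = \frac{18563}{18581} \approx 0.99903$)
$- \frac{45242}{-45358} + \frac{K}{-19277} = - \frac{45242}{-45358} + \frac{18563}{18581 \left(-19277\right)} = \left(-45242\right) \left(- \frac{1}{45358}\right) + \frac{18563}{18581} \left(- \frac{1}{19277}\right) = \frac{22621}{22679} - \frac{18563}{358185937} = \frac{8102103090600}{8123298865223}$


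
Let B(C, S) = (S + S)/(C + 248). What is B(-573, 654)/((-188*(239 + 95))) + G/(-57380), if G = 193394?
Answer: -24666210391/7318603825 ≈ -3.3703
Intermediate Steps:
B(C, S) = 2*S/(248 + C) (B(C, S) = (2*S)/(248 + C) = 2*S/(248 + C))
B(-573, 654)/((-188*(239 + 95))) + G/(-57380) = (2*654/(248 - 573))/((-188*(239 + 95))) + 193394/(-57380) = (2*654/(-325))/((-188*334)) + 193394*(-1/57380) = (2*654*(-1/325))/(-62792) - 96697/28690 = -1308/325*(-1/62792) - 96697/28690 = 327/5101850 - 96697/28690 = -24666210391/7318603825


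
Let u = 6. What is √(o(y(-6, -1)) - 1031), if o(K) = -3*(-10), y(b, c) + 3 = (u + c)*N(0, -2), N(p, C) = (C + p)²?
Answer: I*√1001 ≈ 31.639*I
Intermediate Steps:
y(b, c) = 21 + 4*c (y(b, c) = -3 + (6 + c)*(-2 + 0)² = -3 + (6 + c)*(-2)² = -3 + (6 + c)*4 = -3 + (24 + 4*c) = 21 + 4*c)
o(K) = 30
√(o(y(-6, -1)) - 1031) = √(30 - 1031) = √(-1001) = I*√1001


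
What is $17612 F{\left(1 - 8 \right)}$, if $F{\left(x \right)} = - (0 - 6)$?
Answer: $105672$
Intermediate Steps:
$F{\left(x \right)} = 6$ ($F{\left(x \right)} = \left(-1\right) \left(-6\right) = 6$)
$17612 F{\left(1 - 8 \right)} = 17612 \cdot 6 = 105672$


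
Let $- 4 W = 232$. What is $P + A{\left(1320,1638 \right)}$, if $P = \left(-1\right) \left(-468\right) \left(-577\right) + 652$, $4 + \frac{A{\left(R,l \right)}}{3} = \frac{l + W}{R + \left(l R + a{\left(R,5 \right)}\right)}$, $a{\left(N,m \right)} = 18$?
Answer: $- \frac{97139617078}{360583} \approx -2.694 \cdot 10^{5}$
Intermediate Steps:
$W = -58$ ($W = \left(- \frac{1}{4}\right) 232 = -58$)
$A{\left(R,l \right)} = -12 + \frac{3 \left(-58 + l\right)}{18 + R + R l}$ ($A{\left(R,l \right)} = -12 + 3 \frac{l - 58}{R + \left(l R + 18\right)} = -12 + 3 \frac{-58 + l}{R + \left(R l + 18\right)} = -12 + 3 \frac{-58 + l}{R + \left(18 + R l\right)} = -12 + 3 \frac{-58 + l}{18 + R + R l} = -12 + \frac{3 \left(-58 + l\right)}{18 + R + R l}$)
$P = -269384$ ($P = 468 \left(-577\right) + 652 = -270036 + 652 = -269384$)
$P + A{\left(1320,1638 \right)} = -269384 + \frac{3 \left(-130 + 1638 - 5280 - 5280 \cdot 1638\right)}{18 + 1320 + 1320 \cdot 1638} = -269384 + \frac{3 \left(-130 + 1638 - 5280 - 8648640\right)}{18 + 1320 + 2162160} = -269384 + 3 \cdot \frac{1}{2163498} \left(-8652412\right) = -269384 - \frac{4326206}{360583} = - \frac{97139617078}{360583}$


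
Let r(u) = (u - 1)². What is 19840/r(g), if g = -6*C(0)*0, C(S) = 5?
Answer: 19840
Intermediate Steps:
g = 0 (g = -6*5*0 = -30*0 = 0)
r(u) = (-1 + u)²
19840/r(g) = 19840/((-1 + 0)²) = 19840/((-1)²) = 19840/1 = 19840*1 = 19840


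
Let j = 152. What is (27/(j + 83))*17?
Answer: 459/235 ≈ 1.9532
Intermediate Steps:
(27/(j + 83))*17 = (27/(152 + 83))*17 = (27/235)*17 = 459/235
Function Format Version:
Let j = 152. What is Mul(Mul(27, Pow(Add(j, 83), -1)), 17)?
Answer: Rational(459, 235) ≈ 1.9532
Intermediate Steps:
Mul(Mul(27, Pow(Add(j, 83), -1)), 17) = Mul(Mul(27, Pow(Add(152, 83), -1)), 17) = Mul(Mul(27, Pow(235, -1)), 17) = Mul(Mul(27, Rational(1, 235)), 17) = Mul(Rational(27, 235), 17) = Rational(459, 235)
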